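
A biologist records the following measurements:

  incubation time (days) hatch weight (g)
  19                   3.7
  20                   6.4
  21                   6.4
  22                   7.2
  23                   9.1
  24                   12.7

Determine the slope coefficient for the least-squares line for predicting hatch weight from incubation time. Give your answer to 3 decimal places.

n = 6, Σx = 129, Σy = 45.5, Σxy = 1005.2, Σx² = 2791
Sxx = Σx² − (Σx)²/n = 2791 − 2773.5 = 17.5
Sxy = Σxy − (Σx)(Σy)/n = 1005.2 − 978.25 = 26.95
b = Sxy/Sxx = 26.95/17.5 = 1.54

1.540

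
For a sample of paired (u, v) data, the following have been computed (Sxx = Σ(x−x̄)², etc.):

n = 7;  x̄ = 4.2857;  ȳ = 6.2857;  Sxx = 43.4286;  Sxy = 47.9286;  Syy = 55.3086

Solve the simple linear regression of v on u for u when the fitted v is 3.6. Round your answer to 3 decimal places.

1.852

b = Sxy/Sxx = 47.9286/43.4286 = 1.103618
a = ȳ − b·x̄ = 6.2857 − 1.103618·4.2857 = 1.555923
Set a + b·x = 3.6: x = (3.6 − 1.555923) / 1.103618 = 1.852159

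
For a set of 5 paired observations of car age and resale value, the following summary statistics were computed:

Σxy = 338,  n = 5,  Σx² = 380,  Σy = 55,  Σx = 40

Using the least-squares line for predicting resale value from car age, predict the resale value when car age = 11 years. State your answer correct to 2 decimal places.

Sxx = Σx² − (Σx)²/n = 380 − 320 = 60
Sxy = Σxy − (Σx)(Σy)/n = 338 − 440 = -102
b = Sxy/Sxx = -102/60 = -1.7
a = ȳ − b·x̄ = 11 − (-1.7)·8 = 24.6
ŷ(11) = a + b·11 = 24.6 + (-1.7)·11 = 5.9

5.90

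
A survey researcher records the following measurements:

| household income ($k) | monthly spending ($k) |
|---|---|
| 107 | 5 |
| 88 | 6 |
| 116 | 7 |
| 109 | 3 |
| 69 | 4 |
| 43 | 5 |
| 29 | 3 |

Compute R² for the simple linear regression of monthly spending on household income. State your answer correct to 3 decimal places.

0.194

n = 7, Σx = 561, Σy = 33, Σxy = 2780, Σx² = 51981, Σy² = 169
Sxx = Σx² − (Σx)²/n = 51981 − 44960.142857 = 7020.857143
Sxy = Σxy − (Σx)(Σy)/n = 2780 − 2644.714286 = 135.285714
Syy = Σy² − (Σy)²/n = 169 − 155.571429 = 13.428571
R² = Sxy²/(Sxx·Syy) = (135.285714)²/(7020.857143·13.428571) = 0.194126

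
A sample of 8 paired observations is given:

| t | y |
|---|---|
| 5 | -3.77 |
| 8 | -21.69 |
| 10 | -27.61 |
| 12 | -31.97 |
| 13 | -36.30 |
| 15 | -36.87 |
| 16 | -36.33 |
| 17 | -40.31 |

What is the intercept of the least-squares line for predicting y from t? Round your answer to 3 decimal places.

n = 8, Σx = 96, Σy = -234.85, Σxy = -3143.61, Σx² = 1272
Sxx = Σx² − (Σx)²/n = 1272 − 1152 = 120
Sxy = Σxy − (Σx)(Σy)/n = -3143.61 − (-2818.2) = -325.41
b = Sxy/Sxx = -325.41/120 = -2.71175
a = ȳ − b·x̄ = -29.35625 − (-2.71175)·12 = 3.18475

3.185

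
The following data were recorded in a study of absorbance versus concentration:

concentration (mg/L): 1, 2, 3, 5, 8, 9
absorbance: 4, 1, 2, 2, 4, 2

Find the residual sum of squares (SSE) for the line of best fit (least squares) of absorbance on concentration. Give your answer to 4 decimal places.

n = 6, Σx = 28, Σy = 15, Σxy = 72, Σx² = 184, Σy² = 45
Sxx = Σx² − (Σx)²/n = 184 − 130.666667 = 53.333333
Sxy = Σxy − (Σx)(Σy)/n = 72 − 70 = 2
Syy = Σy² − (Σy)²/n = 45 − 37.5 = 7.5
b = Sxy/Sxx = 2/53.333333 = 0.0375
SSE = Syy − b·Sxy = 7.5 − 0.0375·2 = 7.425

7.4250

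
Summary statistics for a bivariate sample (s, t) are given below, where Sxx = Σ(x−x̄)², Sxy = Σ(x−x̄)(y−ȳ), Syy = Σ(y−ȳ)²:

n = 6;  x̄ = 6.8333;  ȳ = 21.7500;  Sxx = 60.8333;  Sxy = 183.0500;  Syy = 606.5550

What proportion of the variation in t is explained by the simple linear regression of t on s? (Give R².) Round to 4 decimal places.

0.9081

R² = Sxy²/(Sxx·Syy) = (183.05)²/(60.8333·606.555) = 0.908088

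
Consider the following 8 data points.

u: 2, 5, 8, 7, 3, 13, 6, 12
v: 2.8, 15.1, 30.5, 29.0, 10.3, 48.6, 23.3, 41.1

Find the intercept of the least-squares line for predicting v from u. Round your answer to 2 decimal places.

n = 8, Σx = 56, Σy = 200.7, Σxy = 1823.8, Σx² = 500
Sxx = Σx² − (Σx)²/n = 500 − 392 = 108
Sxy = Σxy − (Σx)(Σy)/n = 1823.8 − 1404.9 = 418.9
b = Sxy/Sxx = 418.9/108 = 3.878704
a = ȳ − b·x̄ = 25.0875 − 3.878704·7 = -2.063426

-2.06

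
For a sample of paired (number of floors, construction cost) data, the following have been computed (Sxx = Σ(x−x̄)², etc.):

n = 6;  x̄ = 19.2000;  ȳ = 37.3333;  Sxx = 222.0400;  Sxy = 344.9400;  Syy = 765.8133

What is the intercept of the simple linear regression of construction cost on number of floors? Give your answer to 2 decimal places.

b = Sxy/Sxx = 344.94/222.04 = 1.553504
a = ȳ − b·x̄ = 37.3333 − 1.553504·19.2 = 7.506026

7.51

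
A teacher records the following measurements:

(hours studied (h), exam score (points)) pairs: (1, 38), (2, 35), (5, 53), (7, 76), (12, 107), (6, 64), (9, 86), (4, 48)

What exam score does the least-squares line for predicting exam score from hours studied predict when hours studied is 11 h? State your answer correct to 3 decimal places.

99.164

n = 8, Σx = 46, Σy = 507, Σxy = 3539, Σx² = 356
Sxx = Σx² − (Σx)²/n = 356 − 264.5 = 91.5
Sxy = Σxy − (Σx)(Σy)/n = 3539 − 2915.25 = 623.75
b = Sxy/Sxx = 623.75/91.5 = 6.816940
a = ȳ − b·x̄ = 63.375 − 6.816940·5.75 = 24.177596
ŷ(11) = a + b·11 = 24.177596 + 6.816940·11 = 99.163934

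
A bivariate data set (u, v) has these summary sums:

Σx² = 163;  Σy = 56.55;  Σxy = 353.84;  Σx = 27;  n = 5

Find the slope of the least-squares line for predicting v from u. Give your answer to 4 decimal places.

Sxx = Σx² − (Σx)²/n = 163 − 145.8 = 17.2
Sxy = Σxy − (Σx)(Σy)/n = 353.84 − 305.37 = 48.47
b = Sxy/Sxx = 48.47/17.2 = 2.818023

2.8180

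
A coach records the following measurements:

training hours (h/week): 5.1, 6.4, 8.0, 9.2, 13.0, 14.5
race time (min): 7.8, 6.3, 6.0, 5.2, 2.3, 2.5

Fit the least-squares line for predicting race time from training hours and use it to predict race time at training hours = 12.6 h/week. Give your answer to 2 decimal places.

3.13

n = 6, Σx = 56.2, Σy = 30.1, Σxy = 242.09, Σx² = 594.86
Sxx = Σx² − (Σx)²/n = 594.86 − 526.406667 = 68.453333
Sxy = Σxy − (Σx)(Σy)/n = 242.09 − 281.936667 = -39.846667
b = Sxy/Sxx = -39.846667/68.453333 = -0.582100
a = ȳ − b·x̄ = 5.016667 − (-0.582100)·9.366667 = 10.469001
ŷ(12.6) = a + b·12.6 = 10.469001 + (-0.582100)·12.6 = 3.134544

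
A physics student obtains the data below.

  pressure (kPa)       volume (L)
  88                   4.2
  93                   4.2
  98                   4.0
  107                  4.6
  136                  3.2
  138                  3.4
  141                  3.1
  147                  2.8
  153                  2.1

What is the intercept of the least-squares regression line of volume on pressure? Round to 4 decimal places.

6.9705

n = 9, Σx = 1101, Σy = 31.6, Σxy = 3718.8, Σx² = 139885
Sxx = Σx² − (Σx)²/n = 139885 − 134689 = 5196
Sxy = Σxy − (Σx)(Σy)/n = 3718.8 − 3865.733333 = -146.933333
b = Sxy/Sxx = -146.933333/5196 = -0.028278
a = ȳ − b·x̄ = 3.511111 − (-0.028278)·122.333333 = 6.970473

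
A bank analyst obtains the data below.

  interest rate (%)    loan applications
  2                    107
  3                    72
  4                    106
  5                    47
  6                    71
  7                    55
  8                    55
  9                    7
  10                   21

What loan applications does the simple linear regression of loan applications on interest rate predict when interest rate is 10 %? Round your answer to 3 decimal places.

17.911

n = 9, Σx = 54, Σy = 541, Σxy = 2613, Σx² = 384
Sxx = Σx² − (Σx)²/n = 384 − 324 = 60
Sxy = Σxy − (Σx)(Σy)/n = 2613 − 3246 = -633
b = Sxy/Sxx = -633/60 = -10.55
a = ȳ − b·x̄ = 60.111111 − (-10.55)·6 = 123.411111
ŷ(10) = a + b·10 = 123.411111 + (-10.55)·10 = 17.911111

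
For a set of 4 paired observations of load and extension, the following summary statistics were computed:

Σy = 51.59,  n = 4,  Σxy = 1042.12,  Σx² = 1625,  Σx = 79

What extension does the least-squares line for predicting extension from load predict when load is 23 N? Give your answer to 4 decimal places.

Sxx = Σx² − (Σx)²/n = 1625 − 1560.25 = 64.75
Sxy = Σxy − (Σx)(Σy)/n = 1042.12 − 1018.9025 = 23.2175
b = Sxy/Sxx = 23.2175/64.75 = 0.358571
a = ȳ − b·x̄ = 12.8975 − 0.358571·19.75 = 5.815714
ŷ(23) = a + b·23 = 5.815714 + 0.358571·23 = 14.062857

14.0629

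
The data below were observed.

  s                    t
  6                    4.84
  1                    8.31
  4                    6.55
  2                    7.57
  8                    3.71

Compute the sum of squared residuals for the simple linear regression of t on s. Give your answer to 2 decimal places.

n = 5, Σx = 21, Σy = 30.98, Σxy = 108.37, Σx² = 121, Σy² = 206.4532
Sxx = Σx² − (Σx)²/n = 121 − 88.2 = 32.8
Sxy = Σxy − (Σx)(Σy)/n = 108.37 − 130.116 = -21.746
Syy = Σy² − (Σy)²/n = 206.4532 − 191.95208 = 14.50112
b = Sxy/Sxx = -21.746/32.8 = -0.662988
SSE = Syy − b·Sxy = 14.50112 − (-0.662988)·(-21.746) = 0.083787

0.08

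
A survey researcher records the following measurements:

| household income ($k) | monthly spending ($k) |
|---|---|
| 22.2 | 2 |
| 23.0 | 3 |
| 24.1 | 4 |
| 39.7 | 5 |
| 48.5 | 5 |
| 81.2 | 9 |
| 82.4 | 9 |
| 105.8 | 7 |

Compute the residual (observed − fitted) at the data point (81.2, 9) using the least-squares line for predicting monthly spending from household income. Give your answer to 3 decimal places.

1.540

n = 8, Σx = 426.9, Σy = 44, Σxy = 2863.8, Σx² = 30107.83
Sxx = Σx² − (Σx)²/n = 30107.83 − 22780.45125 = 7327.37875
Sxy = Σxy − (Σx)(Σy)/n = 2863.8 − 2347.95 = 515.85
b = Sxy/Sxx = 515.85/7327.37875 = 0.070400
a = ȳ − b·x̄ = 5.5 − 0.070400·53.3625 = 1.743262
ŷ(81.2) = 1.743262 + 0.070400·81.2 = 7.459770
residual = y − ŷ = 9 − 7.459770 = 1.540230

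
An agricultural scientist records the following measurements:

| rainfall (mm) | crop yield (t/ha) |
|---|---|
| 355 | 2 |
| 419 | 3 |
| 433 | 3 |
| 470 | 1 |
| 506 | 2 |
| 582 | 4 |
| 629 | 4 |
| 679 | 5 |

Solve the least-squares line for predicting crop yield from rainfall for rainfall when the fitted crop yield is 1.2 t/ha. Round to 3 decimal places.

303.459

n = 8, Σx = 4073, Σy = 24, Σxy = 12987, Σx² = 2161417
Sxx = Σx² − (Σx)²/n = 2161417 − 2073666.125 = 87750.875
Sxy = Σxy − (Σx)(Σy)/n = 12987 − 12219 = 768
b = Sxy/Sxx = 768/87750.875 = 0.008752
a = ȳ − b·x̄ = 3 − 0.008752·509.125 = -1.455887
Set a + b·x = 1.2: x = (1.2 − (-1.455887)) / 0.008752 = 303.458887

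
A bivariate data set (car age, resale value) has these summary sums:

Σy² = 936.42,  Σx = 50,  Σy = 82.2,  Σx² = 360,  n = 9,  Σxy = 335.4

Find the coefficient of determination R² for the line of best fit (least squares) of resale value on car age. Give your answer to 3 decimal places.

0.963

Sxx = Σx² − (Σx)²/n = 360 − 277.777778 = 82.222222
Sxy = Σxy − (Σx)(Σy)/n = 335.4 − 456.666667 = -121.266667
Syy = Σy² − (Σy)²/n = 936.42 − 750.76 = 185.66
R² = Sxy²/(Sxx·Syy) = (-121.266667)²/(82.222222·185.66) = 0.963331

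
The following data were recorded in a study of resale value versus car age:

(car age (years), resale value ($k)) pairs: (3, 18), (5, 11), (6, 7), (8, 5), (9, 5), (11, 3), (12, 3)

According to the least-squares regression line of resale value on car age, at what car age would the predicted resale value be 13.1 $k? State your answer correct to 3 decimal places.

n = 7, Σx = 54, Σy = 52, Σxy = 305, Σx² = 480
Sxx = Σx² − (Σx)²/n = 480 − 416.571429 = 63.428571
Sxy = Σxy − (Σx)(Σy)/n = 305 − 401.142857 = -96.142857
b = Sxy/Sxx = -96.142857/63.428571 = -1.515766
a = ȳ − b·x̄ = 7.428571 − (-1.515766)·7.714286 = 19.121622
Set a + b·x = 13.1: x = (13.1 − 19.121622) / (-1.515766) = 3.972660

3.973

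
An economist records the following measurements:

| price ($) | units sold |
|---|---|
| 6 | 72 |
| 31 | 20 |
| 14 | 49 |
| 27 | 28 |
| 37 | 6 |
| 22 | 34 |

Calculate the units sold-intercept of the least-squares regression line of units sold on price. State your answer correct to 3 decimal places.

n = 6, Σx = 137, Σy = 209, Σxy = 3464, Σx² = 3775
Sxx = Σx² − (Σx)²/n = 3775 − 3128.166667 = 646.833333
Sxy = Σxy − (Σx)(Σy)/n = 3464 − 4772.166667 = -1308.166667
b = Sxy/Sxx = -1308.166667/646.833333 = -2.022417
a = ȳ − b·x̄ = 34.833333 − (-2.022417)·22.833333 = 81.011853

81.012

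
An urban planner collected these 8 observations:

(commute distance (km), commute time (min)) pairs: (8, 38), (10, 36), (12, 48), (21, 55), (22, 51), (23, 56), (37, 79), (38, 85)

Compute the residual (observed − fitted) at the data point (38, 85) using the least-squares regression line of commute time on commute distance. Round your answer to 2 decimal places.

4.02

n = 8, Σx = 171, Σy = 448, Σxy = 10958, Σx² = 4575
Sxx = Σx² − (Σx)²/n = 4575 − 3655.125 = 919.875
Sxy = Σxy − (Σx)(Σy)/n = 10958 − 9576 = 1382
b = Sxy/Sxx = 1382/919.875 = 1.502378
a = ȳ − b·x̄ = 56 − 1.502378·21.375 = 23.886669
ŷ(38) = 23.886669 + 1.502378·38 = 80.977035
residual = y − ŷ = 85 − 80.977035 = 4.022965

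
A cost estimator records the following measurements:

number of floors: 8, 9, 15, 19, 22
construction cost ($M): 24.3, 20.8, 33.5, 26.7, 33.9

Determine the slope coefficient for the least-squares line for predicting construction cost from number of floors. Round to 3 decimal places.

0.703

n = 5, Σx = 73, Σy = 139.2, Σxy = 2137.2, Σx² = 1215
Sxx = Σx² − (Σx)²/n = 1215 − 1065.8 = 149.2
Sxy = Σxy − (Σx)(Σy)/n = 2137.2 − 2032.32 = 104.88
b = Sxy/Sxx = 104.88/149.2 = 0.702949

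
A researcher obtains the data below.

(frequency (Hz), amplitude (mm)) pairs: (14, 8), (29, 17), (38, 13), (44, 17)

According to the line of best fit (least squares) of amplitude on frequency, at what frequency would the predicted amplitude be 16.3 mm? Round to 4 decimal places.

41.4053

n = 4, Σx = 125, Σy = 55, Σxy = 1847, Σx² = 4417
Sxx = Σx² − (Σx)²/n = 4417 − 3906.25 = 510.75
Sxy = Σxy − (Σx)(Σy)/n = 1847 − 1718.75 = 128.25
b = Sxy/Sxx = 128.25/510.75 = 0.251101
a = ȳ − b·x̄ = 13.75 − 0.251101·31.25 = 5.903084
Set a + b·x = 16.3: x = (16.3 − 5.903084) / 0.251101 = 41.405263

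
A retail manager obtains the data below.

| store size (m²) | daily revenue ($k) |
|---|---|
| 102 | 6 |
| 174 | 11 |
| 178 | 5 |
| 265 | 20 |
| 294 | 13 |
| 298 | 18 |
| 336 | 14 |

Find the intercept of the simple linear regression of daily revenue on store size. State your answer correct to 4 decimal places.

0.7968

n = 7, Σx = 1647, Σy = 87, Σxy = 22606, Σx² = 430725
Sxx = Σx² − (Σx)²/n = 430725 − 387515.571429 = 43209.428571
Sxy = Σxy − (Σx)(Σy)/n = 22606 − 20469.857143 = 2136.142857
b = Sxy/Sxx = 2136.142857/43209.428571 = 0.049437
a = ȳ − b·x̄ = 12.428571 − 0.049437·235.285714 = 0.796761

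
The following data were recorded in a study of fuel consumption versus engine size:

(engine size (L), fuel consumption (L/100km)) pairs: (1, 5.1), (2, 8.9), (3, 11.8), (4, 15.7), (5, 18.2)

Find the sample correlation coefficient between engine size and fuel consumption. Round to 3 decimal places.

0.998

n = 5, Σx = 15, Σy = 59.7, Σxy = 212.1, Σx² = 55, Σy² = 822.19
Sxx = Σx² − (Σx)²/n = 55 − 45 = 10
Sxy = Σxy − (Σx)(Σy)/n = 212.1 − 179.1 = 33
Syy = Σy² − (Σy)²/n = 822.19 − 712.818 = 109.372
r = Sxy/√(Sxx·Syy) = 33/√(1093.72) = 33/33.071438 = 0.997840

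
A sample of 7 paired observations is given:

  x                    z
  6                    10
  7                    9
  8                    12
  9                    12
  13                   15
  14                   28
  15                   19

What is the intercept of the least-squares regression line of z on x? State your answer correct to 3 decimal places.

-0.410

n = 7, Σx = 72, Σy = 105, Σxy = 1199, Σx² = 820
Sxx = Σx² − (Σx)²/n = 820 − 740.571429 = 79.428571
Sxy = Σxy − (Σx)(Σy)/n = 1199 − 1080 = 119
b = Sxy/Sxx = 119/79.428571 = 1.498201
a = ȳ − b·x̄ = 15 − 1.498201·10.285714 = -0.410072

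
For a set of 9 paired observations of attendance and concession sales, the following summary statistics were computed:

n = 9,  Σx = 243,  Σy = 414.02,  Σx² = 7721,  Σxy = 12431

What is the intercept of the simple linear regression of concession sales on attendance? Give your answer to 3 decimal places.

Sxx = Σx² − (Σx)²/n = 7721 − 6561 = 1160
Sxy = Σxy − (Σx)(Σy)/n = 12431 − 11178.54 = 1252.46
b = Sxy/Sxx = 1252.46/1160 = 1.079707
a = ȳ − b·x̄ = 46.002222 − 1.079707·27 = 16.850136

16.850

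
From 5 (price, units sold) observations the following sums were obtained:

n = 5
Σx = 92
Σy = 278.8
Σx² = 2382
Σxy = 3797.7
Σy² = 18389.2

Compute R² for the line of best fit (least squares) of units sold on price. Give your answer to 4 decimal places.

Sxx = Σx² − (Σx)²/n = 2382 − 1692.8 = 689.2
Sxy = Σxy − (Σx)(Σy)/n = 3797.7 − 5129.92 = -1332.22
Syy = Σy² − (Σy)²/n = 18389.2 − 15545.888 = 2843.312
R² = Sxy²/(Sxx·Syy) = (-1332.22)²/(689.2·2843.312) = 0.905695

0.9057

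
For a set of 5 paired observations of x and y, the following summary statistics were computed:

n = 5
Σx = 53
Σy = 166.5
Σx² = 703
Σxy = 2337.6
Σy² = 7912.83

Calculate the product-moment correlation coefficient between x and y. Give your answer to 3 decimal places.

Sxx = Σx² − (Σx)²/n = 703 − 561.8 = 141.2
Sxy = Σxy − (Σx)(Σy)/n = 2337.6 − 1764.9 = 572.7
Syy = Σy² − (Σy)²/n = 7912.83 − 5544.45 = 2368.38
r = Sxy/√(Sxx·Syy) = 572.7/√(334415.256) = 572.7/578.286483 = 0.990340

0.990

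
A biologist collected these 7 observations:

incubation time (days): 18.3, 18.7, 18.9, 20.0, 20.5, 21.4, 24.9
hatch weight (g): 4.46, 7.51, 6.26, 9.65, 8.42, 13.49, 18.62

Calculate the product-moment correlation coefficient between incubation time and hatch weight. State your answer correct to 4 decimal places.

n = 7, Σx = 142.7, Σy = 68.41, Σxy = 1458.303, Σx² = 2940.01, Σy² = 808.1827
Sxx = Σx² − (Σx)²/n = 2940.01 − 2909.041429 = 30.968571
Sxy = Σxy − (Σx)(Σy)/n = 1458.303 − 1394.586714 = 63.716286
Syy = Σy² − (Σy)²/n = 808.1827 − 668.561157 = 139.621543
r = Sxy/√(Sxx·Syy) = 63.716286/√(4323.879723) = 63.716286/65.756214 = 0.968977

0.9690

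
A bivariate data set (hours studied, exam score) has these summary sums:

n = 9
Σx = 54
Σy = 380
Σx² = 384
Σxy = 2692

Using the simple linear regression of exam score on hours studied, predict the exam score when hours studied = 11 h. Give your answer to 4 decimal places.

76.5556

Sxx = Σx² − (Σx)²/n = 384 − 324 = 60
Sxy = Σxy − (Σx)(Σy)/n = 2692 − 2280 = 412
b = Sxy/Sxx = 412/60 = 6.866667
a = ȳ − b·x̄ = 42.222222 − 6.866667·6 = 1.022222
ŷ(11) = a + b·11 = 1.022222 + 6.866667·11 = 76.555556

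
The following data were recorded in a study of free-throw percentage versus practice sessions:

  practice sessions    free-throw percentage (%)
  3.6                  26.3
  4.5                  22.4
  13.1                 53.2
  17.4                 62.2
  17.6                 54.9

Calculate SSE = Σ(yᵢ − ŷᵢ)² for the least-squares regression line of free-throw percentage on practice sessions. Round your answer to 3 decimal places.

76.616

n = 5, Σx = 56.2, Σy = 219, Σxy = 2940.92, Σx² = 817.34, Σy² = 10906.54
Sxx = Σx² − (Σx)²/n = 817.34 − 631.688 = 185.652
Sxy = Σxy − (Σx)(Σy)/n = 2940.92 − 2461.56 = 479.36
Syy = Σy² − (Σy)²/n = 10906.54 − 9592.2 = 1314.34
b = Sxy/Sxx = 479.36/185.652 = 2.582035
SSE = Syy − b·Sxy = 1314.34 − 2.582035·479.36 = 76.615604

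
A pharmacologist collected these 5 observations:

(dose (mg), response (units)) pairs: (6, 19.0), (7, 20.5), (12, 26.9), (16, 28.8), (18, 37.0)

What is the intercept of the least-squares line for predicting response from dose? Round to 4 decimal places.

11.0477

n = 5, Σx = 59, Σy = 132.2, Σxy = 1707.1, Σx² = 809
Sxx = Σx² − (Σx)²/n = 809 − 696.2 = 112.8
Sxy = Σxy − (Σx)(Σy)/n = 1707.1 − 1559.96 = 147.14
b = Sxy/Sxx = 147.14/112.8 = 1.304433
a = ȳ − b·x̄ = 26.44 − 1.304433·11.8 = 11.047695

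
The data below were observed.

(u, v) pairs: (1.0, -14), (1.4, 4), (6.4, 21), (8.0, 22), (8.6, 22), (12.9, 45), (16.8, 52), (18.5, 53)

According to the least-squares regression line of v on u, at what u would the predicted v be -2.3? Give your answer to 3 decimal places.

1.260

n = 8, Σx = 73.6, Σy = 205, Σxy = 2925.8, Σx² = 972.78
Sxx = Σx² − (Σx)²/n = 972.78 − 677.12 = 295.66
Sxy = Σxy − (Σx)(Σy)/n = 2925.8 − 1886 = 1039.8
b = Sxy/Sxx = 1039.8/295.66 = 3.516877
a = ȳ − b·x̄ = 25.625 − 3.516877·9.2 = -6.730273
Set a + b·x = -2.3: x = (-2.3 − (-6.730273)) / 3.516877 = 1.259718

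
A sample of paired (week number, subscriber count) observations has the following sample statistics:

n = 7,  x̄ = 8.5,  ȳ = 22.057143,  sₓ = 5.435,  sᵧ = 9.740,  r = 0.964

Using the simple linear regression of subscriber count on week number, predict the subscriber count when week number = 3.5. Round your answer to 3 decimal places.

13.419

b = r · sᵧ/sₓ = 0.964 · 9.74/5.435 = 1.727573
a = ȳ − b·x̄ = 22.057143 − 1.727573·8.5 = 7.372771
ŷ(3.5) = a + b·3.5 = 7.372771 + 1.727573·3.5 = 13.419277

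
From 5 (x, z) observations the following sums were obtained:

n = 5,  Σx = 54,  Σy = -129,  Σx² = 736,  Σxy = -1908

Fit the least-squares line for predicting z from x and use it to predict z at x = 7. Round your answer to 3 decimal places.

-12.997

Sxx = Σx² − (Σx)²/n = 736 − 583.2 = 152.8
Sxy = Σxy − (Σx)(Σy)/n = -1908 − (-1393.2) = -514.8
b = Sxy/Sxx = -514.8/152.8 = -3.369110
a = ȳ − b·x̄ = -25.8 − (-3.369110)·10.8 = 10.586387
ŷ(7) = a + b·7 = 10.586387 + (-3.369110)·7 = -12.997382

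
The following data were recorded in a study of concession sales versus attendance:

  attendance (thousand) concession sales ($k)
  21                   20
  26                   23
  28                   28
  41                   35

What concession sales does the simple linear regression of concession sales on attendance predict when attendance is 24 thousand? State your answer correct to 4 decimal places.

n = 4, Σx = 116, Σy = 106, Σxy = 3237, Σx² = 3582
Sxx = Σx² − (Σx)²/n = 3582 − 3364 = 218
Sxy = Σxy − (Σx)(Σy)/n = 3237 − 3074 = 163
b = Sxy/Sxx = 163/218 = 0.747706
a = ȳ − b·x̄ = 26.5 − 0.747706·29 = 4.816514
ŷ(24) = a + b·24 = 4.816514 + 0.747706·24 = 22.761468

22.7615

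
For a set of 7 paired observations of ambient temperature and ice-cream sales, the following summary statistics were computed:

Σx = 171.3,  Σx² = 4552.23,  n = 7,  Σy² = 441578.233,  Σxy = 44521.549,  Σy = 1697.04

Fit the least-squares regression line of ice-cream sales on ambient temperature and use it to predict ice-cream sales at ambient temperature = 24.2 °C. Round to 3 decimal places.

Sxx = Σx² − (Σx)²/n = 4552.23 − 4191.955714 = 360.274286
Sxy = Σxy − (Σx)(Σy)/n = 44521.549 − 41528.993143 = 2992.555857
b = Sxy/Sxx = 2992.555857/360.274286 = 8.306327
a = ȳ − b·x̄ = 242.434286 − 8.306327·24.471429 = 39.166609
ŷ(24.2) = a + b·24.2 = 39.166609 + 8.306327·24.2 = 240.179711

240.180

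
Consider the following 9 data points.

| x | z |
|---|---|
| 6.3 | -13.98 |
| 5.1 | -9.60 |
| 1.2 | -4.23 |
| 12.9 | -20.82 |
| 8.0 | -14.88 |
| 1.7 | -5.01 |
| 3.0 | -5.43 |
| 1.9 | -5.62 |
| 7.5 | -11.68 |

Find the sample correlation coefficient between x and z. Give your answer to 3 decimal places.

n = 9, Σx = 47.6, Σy = -91.25, Σxy = -652.813, Σx² = 369.3, Σy² = 1182.9719
Sxx = Σx² − (Σx)²/n = 369.3 − 251.751111 = 117.548889
Sxy = Σxy − (Σx)(Σy)/n = -652.813 − (-482.611111) = -170.201889
Syy = Σy² − (Σy)²/n = 1182.9719 − 925.173611 = 257.798289
r = Sxy/√(Sxx·Syy) = -170.201889/√(30303.902416) = -170.201889/174.080161 = -0.977721

-0.978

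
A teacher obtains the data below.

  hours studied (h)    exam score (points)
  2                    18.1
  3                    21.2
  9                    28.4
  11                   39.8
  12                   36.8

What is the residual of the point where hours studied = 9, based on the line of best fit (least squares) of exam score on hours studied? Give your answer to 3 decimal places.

-3.596

n = 5, Σx = 37, Σy = 144.3, Σxy = 1234.8, Σx² = 359
Sxx = Σx² − (Σx)²/n = 359 − 273.8 = 85.2
Sxy = Σxy − (Σx)(Σy)/n = 1234.8 − 1067.82 = 166.98
b = Sxy/Sxx = 166.98/85.2 = 1.959859
a = ȳ − b·x̄ = 28.86 − 1.959859·7.4 = 14.357042
ŷ(9) = 14.357042 + 1.959859·9 = 31.995775
residual = y − ŷ = 28.4 − 31.995775 = -3.595775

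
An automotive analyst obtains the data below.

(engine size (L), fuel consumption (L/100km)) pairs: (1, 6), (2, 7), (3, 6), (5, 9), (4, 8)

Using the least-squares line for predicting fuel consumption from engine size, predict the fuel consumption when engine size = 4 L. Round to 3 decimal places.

7.900

n = 5, Σx = 15, Σy = 36, Σxy = 115, Σx² = 55
Sxx = Σx² − (Σx)²/n = 55 − 45 = 10
Sxy = Σxy − (Σx)(Σy)/n = 115 − 108 = 7
b = Sxy/Sxx = 7/10 = 0.7
a = ȳ − b·x̄ = 7.2 − 0.7·3 = 5.1
ŷ(4) = a + b·4 = 5.1 + 0.7·4 = 7.9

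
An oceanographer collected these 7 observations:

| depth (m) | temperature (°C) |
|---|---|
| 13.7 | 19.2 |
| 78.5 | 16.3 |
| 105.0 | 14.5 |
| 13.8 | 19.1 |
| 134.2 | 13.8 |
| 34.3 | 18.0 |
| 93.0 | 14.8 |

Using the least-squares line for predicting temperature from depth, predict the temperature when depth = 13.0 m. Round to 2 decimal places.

n = 7, Σx = 472.5, Σy = 115.7, Σxy = 7174.43, Σx² = 45400.51
Sxx = Σx² − (Σx)²/n = 45400.51 − 31893.75 = 13506.76
Sxy = Σxy − (Σx)(Σy)/n = 7174.43 − 7809.75 = -635.32
b = Sxy/Sxx = -635.32/13506.76 = -0.047037
a = ȳ − b·x̄ = 16.528571 − (-0.047037)·67.5 = 19.703582
ŷ(13.0) = a + b·13.0 = 19.703582 + (-0.047037)·13 = 19.092098

19.09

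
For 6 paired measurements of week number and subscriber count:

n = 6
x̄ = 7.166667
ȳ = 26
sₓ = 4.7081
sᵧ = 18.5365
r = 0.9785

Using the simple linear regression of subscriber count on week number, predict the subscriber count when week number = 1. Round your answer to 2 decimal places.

b = r · sᵧ/sₓ = 0.9785 · 18.5365/4.7081 = 3.852502
a = ȳ − b·x̄ = 26 − 3.852502·7.166667 = -1.609600
ŷ(1) = a + b·1 = -1.609600 + 3.852502·1 = 2.242902

2.24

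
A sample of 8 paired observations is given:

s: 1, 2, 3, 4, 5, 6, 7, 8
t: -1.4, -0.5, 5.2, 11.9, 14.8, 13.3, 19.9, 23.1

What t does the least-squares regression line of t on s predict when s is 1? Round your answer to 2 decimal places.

-1.74

n = 8, Σx = 36, Σy = 86.3, Σxy = 538.7, Σx² = 204
Sxx = Σx² − (Σx)²/n = 204 − 162 = 42
Sxy = Σxy − (Σx)(Σy)/n = 538.7 − 388.35 = 150.35
b = Sxy/Sxx = 150.35/42 = 3.579762
a = ȳ − b·x̄ = 10.7875 − 3.579762·4.5 = -5.321429
ŷ(1) = a + b·1 = -5.321429 + 3.579762·1 = -1.741667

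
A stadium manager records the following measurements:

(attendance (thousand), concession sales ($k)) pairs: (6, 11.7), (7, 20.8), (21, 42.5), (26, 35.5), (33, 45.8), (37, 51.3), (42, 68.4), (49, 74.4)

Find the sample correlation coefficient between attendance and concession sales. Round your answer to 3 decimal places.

0.967

n = 8, Σx = 221, Σy = 350.4, Σxy = 11959.2, Σx² = 7825, Σy² = 18579.28
Sxx = Σx² − (Σx)²/n = 7825 − 6105.125 = 1719.875
Sxy = Σxy − (Σx)(Σy)/n = 11959.2 − 9679.8 = 2279.4
Syy = Σy² − (Σy)²/n = 18579.28 − 15347.52 = 3231.76
r = Sxy/√(Sxx·Syy) = 2279.4/√(5558223.23) = 2279.4/2357.588435 = 0.966835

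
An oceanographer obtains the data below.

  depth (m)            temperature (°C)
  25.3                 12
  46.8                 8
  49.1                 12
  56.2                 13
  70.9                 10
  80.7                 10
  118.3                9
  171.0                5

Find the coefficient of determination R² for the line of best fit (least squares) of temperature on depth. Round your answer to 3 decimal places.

0.626

n = 8, Σx = 618.3, Σy = 79, Σxy = 5433.5, Σx² = 63174.77, Σy² = 827
Sxx = Σx² − (Σx)²/n = 63174.77 − 47786.86125 = 15387.90875
Sxy = Σxy − (Σx)(Σy)/n = 5433.5 − 6105.7125 = -672.2125
Syy = Σy² − (Σy)²/n = 827 − 780.125 = 46.875
R² = Sxy²/(Sxx·Syy) = (-672.2125)²/(15387.90875·46.875) = 0.626458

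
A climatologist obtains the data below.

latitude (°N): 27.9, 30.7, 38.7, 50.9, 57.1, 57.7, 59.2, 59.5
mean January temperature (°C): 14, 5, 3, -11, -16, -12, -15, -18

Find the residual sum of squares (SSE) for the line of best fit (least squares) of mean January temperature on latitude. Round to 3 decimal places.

42.467

n = 8, Σx = 381.7, Σy = -50, Σxy = -3464.7, Σx² = 19443.99, Σy² = 1300
Sxx = Σx² − (Σx)²/n = 19443.99 − 18211.86125 = 1232.12875
Sxy = Σxy − (Σx)(Σy)/n = -3464.7 − (-2385.625) = -1079.075
Syy = Σy² − (Σy)²/n = 1300 − 312.5 = 987.5
b = Sxy/Sxx = -1079.075/1232.12875 = -0.875781
SSE = Syy − b·Sxy = 987.5 − (-0.875781)·(-1079.075) = 42.466573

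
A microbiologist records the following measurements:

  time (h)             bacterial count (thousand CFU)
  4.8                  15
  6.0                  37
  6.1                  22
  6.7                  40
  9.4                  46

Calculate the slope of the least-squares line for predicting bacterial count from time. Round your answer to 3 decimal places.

n = 5, Σx = 33, Σy = 160, Σxy = 1128.6, Σx² = 229.5
Sxx = Σx² − (Σx)²/n = 229.5 − 217.8 = 11.7
Sxy = Σxy − (Σx)(Σy)/n = 1128.6 − 1056 = 72.6
b = Sxy/Sxx = 72.6/11.7 = 6.205128

6.205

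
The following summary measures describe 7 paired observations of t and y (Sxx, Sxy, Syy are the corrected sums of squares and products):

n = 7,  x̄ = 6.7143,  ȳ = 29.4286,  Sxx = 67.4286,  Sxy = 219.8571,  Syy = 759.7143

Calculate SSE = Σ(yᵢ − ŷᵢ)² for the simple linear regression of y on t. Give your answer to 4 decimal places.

42.8502

b = Sxy/Sxx = 219.8571/67.4286 = 3.260591
SSE = Syy − b·Sxy = 759.7143 − 3.260591·219.8571 = 42.850174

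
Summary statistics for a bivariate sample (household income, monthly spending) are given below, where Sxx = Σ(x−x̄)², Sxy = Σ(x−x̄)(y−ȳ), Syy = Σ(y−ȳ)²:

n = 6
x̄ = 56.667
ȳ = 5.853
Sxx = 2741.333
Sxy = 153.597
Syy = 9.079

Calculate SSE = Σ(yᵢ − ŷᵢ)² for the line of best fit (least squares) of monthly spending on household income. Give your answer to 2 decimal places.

0.47

b = Sxy/Sxx = 153.597/2741.333 = 0.056030
SSE = Syy − b·Sxy = 9.079 − 0.056030·153.597 = 0.472954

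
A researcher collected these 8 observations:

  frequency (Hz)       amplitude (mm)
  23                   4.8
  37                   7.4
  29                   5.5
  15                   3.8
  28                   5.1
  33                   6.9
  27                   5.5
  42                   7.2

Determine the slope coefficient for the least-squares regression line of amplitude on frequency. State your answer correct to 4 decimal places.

0.1457

n = 8, Σx = 234, Σy = 46.2, Σxy = 1422.1, Σx² = 7330
Sxx = Σx² − (Σx)²/n = 7330 − 6844.5 = 485.5
Sxy = Σxy − (Σx)(Σy)/n = 1422.1 − 1351.35 = 70.75
b = Sxy/Sxx = 70.75/485.5 = 0.145726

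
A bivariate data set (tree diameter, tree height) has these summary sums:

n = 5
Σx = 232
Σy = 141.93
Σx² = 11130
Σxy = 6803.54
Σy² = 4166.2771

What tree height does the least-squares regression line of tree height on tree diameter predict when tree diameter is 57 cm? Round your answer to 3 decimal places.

Sxx = Σx² − (Σx)²/n = 11130 − 10764.8 = 365.2
Sxy = Σxy − (Σx)(Σy)/n = 6803.54 − 6585.552 = 217.988
b = Sxy/Sxx = 217.988/365.2 = 0.596900
a = ȳ − b·x̄ = 28.386 − 0.596900·46.4 = 0.689825
ŷ(57) = a + b·57 = 0.689825 + 0.596900·57 = 34.713143

34.713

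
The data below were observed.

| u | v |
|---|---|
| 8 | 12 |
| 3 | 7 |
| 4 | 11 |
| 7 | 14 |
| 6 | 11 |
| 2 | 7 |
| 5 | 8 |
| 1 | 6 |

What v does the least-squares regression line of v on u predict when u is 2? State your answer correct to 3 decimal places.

6.940

n = 8, Σx = 36, Σy = 76, Σxy = 385, Σx² = 204
Sxx = Σx² − (Σx)²/n = 204 − 162 = 42
Sxy = Σxy − (Σx)(Σy)/n = 385 − 342 = 43
b = Sxy/Sxx = 43/42 = 1.023810
a = ȳ − b·x̄ = 9.5 − 1.023810·4.5 = 4.892857
ŷ(2) = a + b·2 = 4.892857 + 1.023810·2 = 6.940476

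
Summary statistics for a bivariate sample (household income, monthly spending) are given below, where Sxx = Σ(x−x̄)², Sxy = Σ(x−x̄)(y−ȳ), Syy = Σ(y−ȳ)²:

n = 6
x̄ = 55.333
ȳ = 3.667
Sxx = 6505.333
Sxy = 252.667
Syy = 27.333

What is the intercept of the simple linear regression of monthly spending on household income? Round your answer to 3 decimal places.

b = Sxy/Sxx = 252.667/6505.333 = 0.038840
a = ȳ − b·x̄ = 3.667 − 0.038840·55.333 = 1.517867

1.518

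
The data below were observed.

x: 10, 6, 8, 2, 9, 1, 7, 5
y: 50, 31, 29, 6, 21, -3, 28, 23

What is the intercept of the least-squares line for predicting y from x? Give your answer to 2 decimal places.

n = 8, Σx = 48, Σy = 185, Σxy = 1427, Σx² = 360
Sxx = Σx² − (Σx)²/n = 360 − 288 = 72
Sxy = Σxy − (Σx)(Σy)/n = 1427 − 1110 = 317
b = Sxy/Sxx = 317/72 = 4.402778
a = ȳ − b·x̄ = 23.125 − 4.402778·6 = -3.291667

-3.29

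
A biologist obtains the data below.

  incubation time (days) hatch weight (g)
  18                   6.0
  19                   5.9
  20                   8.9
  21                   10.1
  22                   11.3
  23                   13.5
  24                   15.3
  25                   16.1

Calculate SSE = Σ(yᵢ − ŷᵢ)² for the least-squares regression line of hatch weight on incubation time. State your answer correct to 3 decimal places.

n = 8, Σx = 172, Σy = 87.1, Σxy = 1939, Σx² = 3740, Σy² = 1055.27
Sxx = Σx² − (Σx)²/n = 3740 − 3698 = 42
Sxy = Σxy − (Σx)(Σy)/n = 1939 − 1872.65 = 66.35
Syy = Σy² − (Σy)²/n = 1055.27 − 948.30125 = 106.96875
b = Sxy/Sxx = 66.35/42 = 1.579762
SSE = Syy − b·Sxy = 106.96875 − 1.579762·66.35 = 2.151548

2.152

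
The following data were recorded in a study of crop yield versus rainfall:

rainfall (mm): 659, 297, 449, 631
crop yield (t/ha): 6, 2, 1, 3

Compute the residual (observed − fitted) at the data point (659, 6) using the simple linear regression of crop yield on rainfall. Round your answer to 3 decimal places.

1.635

n = 4, Σx = 2036, Σy = 12, Σxy = 6890, Σx² = 1122252
Sxx = Σx² − (Σx)²/n = 1122252 − 1036324 = 85928
Sxy = Σxy − (Σx)(Σy)/n = 6890 − 6108 = 782
b = Sxy/Sxx = 782/85928 = 0.009101
a = ȳ − b·x̄ = 3 − 0.009101·509 = -1.632227
ŷ(659) = -1.632227 + 0.009101·659 = 4.365096
residual = y − ŷ = 6 − 4.365096 = 1.634904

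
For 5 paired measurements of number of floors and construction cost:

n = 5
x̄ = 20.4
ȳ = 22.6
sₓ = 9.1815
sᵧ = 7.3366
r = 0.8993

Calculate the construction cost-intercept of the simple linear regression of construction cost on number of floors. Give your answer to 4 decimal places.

7.9406

b = r · sᵧ/sₓ = 0.8993 · 7.3366/9.1815 = 0.718598
a = ȳ − b·x̄ = 22.6 − 0.718598·20.4 = 7.940608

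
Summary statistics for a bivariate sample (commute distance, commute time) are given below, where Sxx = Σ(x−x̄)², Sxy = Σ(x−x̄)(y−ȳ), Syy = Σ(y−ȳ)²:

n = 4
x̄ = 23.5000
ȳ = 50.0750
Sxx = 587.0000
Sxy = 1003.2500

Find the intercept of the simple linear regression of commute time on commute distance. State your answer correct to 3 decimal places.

9.911

b = Sxy/Sxx = 1003.25/587 = 1.709114
a = ȳ − b·x̄ = 50.075 − 1.709114·23.5 = 9.910818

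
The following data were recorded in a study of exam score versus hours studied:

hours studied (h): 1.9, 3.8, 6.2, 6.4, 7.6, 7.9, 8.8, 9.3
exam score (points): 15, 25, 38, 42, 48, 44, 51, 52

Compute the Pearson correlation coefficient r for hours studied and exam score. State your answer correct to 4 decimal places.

0.9878

n = 8, Σx = 51.9, Σy = 315, Σxy = 2272.7, Σx² = 381.55, Σy² = 13603
Sxx = Σx² − (Σx)²/n = 381.55 − 336.70125 = 44.84875
Sxy = Σxy − (Σx)(Σy)/n = 2272.7 − 2043.5625 = 229.1375
Syy = Σy² − (Σy)²/n = 13603 − 12403.125 = 1199.875
r = Sxy/√(Sxx·Syy) = 229.1375/√(53812.893906) = 229.1375/231.976063 = 0.987764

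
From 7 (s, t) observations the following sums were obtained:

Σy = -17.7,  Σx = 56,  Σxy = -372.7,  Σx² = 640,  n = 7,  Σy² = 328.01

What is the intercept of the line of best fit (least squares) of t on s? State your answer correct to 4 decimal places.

7.1006

Sxx = Σx² − (Σx)²/n = 640 − 448 = 192
Sxy = Σxy − (Σx)(Σy)/n = -372.7 − (-141.6) = -231.1
b = Sxy/Sxx = -231.1/192 = -1.203646
a = ȳ − b·x̄ = -2.528571 − (-1.203646)·8 = 7.100595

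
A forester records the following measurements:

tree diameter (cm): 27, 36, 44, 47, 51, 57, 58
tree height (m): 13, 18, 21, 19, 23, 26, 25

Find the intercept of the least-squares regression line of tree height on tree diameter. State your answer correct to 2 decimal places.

n = 7, Σx = 320, Σy = 145, Σxy = 6921, Σx² = 15384
Sxx = Σx² − (Σx)²/n = 15384 − 14628.571429 = 755.428571
Sxy = Σxy − (Σx)(Σy)/n = 6921 − 6628.571429 = 292.428571
b = Sxy/Sxx = 292.428571/755.428571 = 0.387103
a = ȳ − b·x̄ = 20.714286 − 0.387103·45.714286 = 3.018154

3.02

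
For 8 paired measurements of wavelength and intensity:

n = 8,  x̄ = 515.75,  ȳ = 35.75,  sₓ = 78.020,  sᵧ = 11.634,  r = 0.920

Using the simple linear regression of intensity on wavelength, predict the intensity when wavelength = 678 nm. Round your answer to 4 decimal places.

58.0085

b = r · sᵧ/sₓ = 0.92 · 11.634/78.02 = 0.137186
a = ȳ − b·x̄ = 35.75 − 0.137186·515.75 = -35.003866
ŷ(678) = a + b·678 = -35.003866 + 0.137186·678 = 58.008487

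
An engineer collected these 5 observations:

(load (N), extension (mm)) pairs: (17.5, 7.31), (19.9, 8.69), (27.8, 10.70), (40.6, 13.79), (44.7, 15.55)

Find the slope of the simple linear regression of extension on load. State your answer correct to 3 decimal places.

0.281

n = 5, Σx = 150.5, Σy = 56.04, Σxy = 1853.275, Σx² = 5121.55
Sxx = Σx² − (Σx)²/n = 5121.55 − 4530.05 = 591.5
Sxy = Σxy − (Σx)(Σy)/n = 1853.275 − 1686.804 = 166.471
b = Sxy/Sxx = 166.471/591.5 = 0.281439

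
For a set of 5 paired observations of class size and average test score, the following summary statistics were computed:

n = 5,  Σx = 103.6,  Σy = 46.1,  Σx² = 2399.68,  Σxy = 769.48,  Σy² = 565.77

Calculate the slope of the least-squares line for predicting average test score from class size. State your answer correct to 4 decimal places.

-0.7338

Sxx = Σx² − (Σx)²/n = 2399.68 − 2146.592 = 253.088
Sxy = Σxy − (Σx)(Σy)/n = 769.48 − 955.192 = -185.712
b = Sxy/Sxx = -185.712/253.088 = -0.733784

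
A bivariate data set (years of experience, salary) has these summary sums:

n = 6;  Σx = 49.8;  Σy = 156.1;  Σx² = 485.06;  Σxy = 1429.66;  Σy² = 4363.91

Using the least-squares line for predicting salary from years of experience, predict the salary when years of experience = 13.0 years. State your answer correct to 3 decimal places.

34.800

Sxx = Σx² − (Σx)²/n = 485.06 − 413.34 = 71.72
Sxy = Σxy − (Σx)(Σy)/n = 1429.66 − 1295.63 = 134.03
b = Sxy/Sxx = 134.03/71.72 = 1.868795
a = ȳ − b·x̄ = 26.016667 − 1.868795·8.3 = 10.505666
ŷ(13.0) = a + b·13.0 = 10.505666 + 1.868795·13 = 34.800005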